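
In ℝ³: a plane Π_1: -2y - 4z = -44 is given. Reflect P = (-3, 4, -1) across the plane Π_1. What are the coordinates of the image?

λ = (n·P − d)/|n|² = (-4 − (-44))/20 = 2.
Reflection = P − 2λn = (-3, 4, -1) − 4·(0, -2, -4) = (-3, 12, 15).

(-3, 12, 15)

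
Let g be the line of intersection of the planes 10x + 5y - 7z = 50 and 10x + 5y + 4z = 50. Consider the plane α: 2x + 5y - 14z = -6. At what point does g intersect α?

Direction of g: (10, 5, -7) × (10, 5, 4) = (55, -110, 0).
A point on g: solving the two plane equations with x = 15 gives (15, -20, 0).
Substitute r = (15, -20, 0) + t(55, -110, 0) into the plane: -70 + (-440)t = -6, so t = -8/55.
Intersection: (15, -20, 0) + (-8/55)·(55, -110, 0) = (7, -4, 0).

(7, -4, 0)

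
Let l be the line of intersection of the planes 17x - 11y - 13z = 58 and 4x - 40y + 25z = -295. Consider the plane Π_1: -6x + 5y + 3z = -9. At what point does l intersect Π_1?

Direction of l: (17, -11, -13) × (4, -40, 25) = (-795, -477, -636).
A point on l: solving the two plane equations with x = 10 gives (10, 9, 1).
Substitute r = (10, 9, 1) + t(-795, -477, -636) into the plane: -12 + 477t = -9, so t = 1/159.
Intersection: (10, 9, 1) + (1/159)·(-795, -477, -636) = (5, 6, -3).

(5, 6, -3)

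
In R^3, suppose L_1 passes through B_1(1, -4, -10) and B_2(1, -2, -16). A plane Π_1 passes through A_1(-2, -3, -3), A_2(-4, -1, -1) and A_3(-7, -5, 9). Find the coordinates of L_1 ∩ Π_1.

A direction vector for L_1 is B_2 − B_1 = (0, 2, -6).
A_1A_2 = (-2, 2, 2), A_1A_3 = (-5, -2, 12); a normal to Π_1 is A_1A_2 × A_1A_3 = (28, 14, 14).
Using A_1: Π_1 has equation 28x + 14y + 14z = -140.
Substitute r = (1, -4, -10) + t(0, 2, -6) into the plane: -168 + (-56)t = -140, so t = -1/2.
Intersection: (1, -4, -10) + (-1/2)·(0, 2, -6) = (1, -5, -7).

(1, -5, -7)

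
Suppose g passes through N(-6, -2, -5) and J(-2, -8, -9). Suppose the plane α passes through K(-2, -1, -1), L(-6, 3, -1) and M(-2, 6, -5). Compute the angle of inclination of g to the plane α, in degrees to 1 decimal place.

29.0

A direction vector for g is J − N = (4, -6, -4).
KL = (-4, 4, 0), KM = (0, 7, -4); a normal to α is KL × KM = (-16, -16, -28).
Using K: α has equation -16x - 16y - 28z = 76.
sin θ = |n·v| / (|n||v|) = |144| / (√1296 · √68) = 0.48507.
θ ≈ 29.0°.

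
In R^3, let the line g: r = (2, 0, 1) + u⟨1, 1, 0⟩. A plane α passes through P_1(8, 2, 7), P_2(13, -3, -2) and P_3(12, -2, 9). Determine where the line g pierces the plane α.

P_1P_2 = (5, -5, -9), P_1P_3 = (4, -4, 2); a normal to α is P_1P_2 × P_1P_3 = (-46, -46, 0).
Using P_1: α has equation -46x - 46y = -460.
Substitute r = (2, 0, 1) + t(1, 1, 0) into the plane: -92 + (-92)t = -460, so t = 4.
Intersection: (2, 0, 1) + 4·(1, 1, 0) = (6, 4, 1).

(6, 4, 1)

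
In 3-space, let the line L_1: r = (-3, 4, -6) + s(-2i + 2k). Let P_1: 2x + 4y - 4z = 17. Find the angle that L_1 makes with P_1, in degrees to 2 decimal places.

45.00

sin θ = |n·v| / (|n||v|) = |-12| / (√36 · √8) = 0.70711.
θ ≈ 45.00°.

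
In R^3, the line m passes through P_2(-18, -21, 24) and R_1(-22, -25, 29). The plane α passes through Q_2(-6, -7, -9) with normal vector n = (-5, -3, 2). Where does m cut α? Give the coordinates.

A direction vector for m is R_1 − P_2 = (-4, -4, 5).
α: n·r = n·Q_2 gives -5x - 3y + 2z = 33.
Substitute r = (-18, -21, 24) + t(-4, -4, 5) into the plane: 201 + 42t = 33, so t = -4.
Intersection: (-18, -21, 24) + (-4)·(-4, -4, 5) = (-2, -5, 4).

(-2, -5, 4)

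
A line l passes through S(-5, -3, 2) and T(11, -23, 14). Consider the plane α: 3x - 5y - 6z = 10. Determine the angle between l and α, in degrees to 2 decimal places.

A direction vector for l is T − S = (16, -20, 12).
sin θ = |n·v| / (|n||v|) = |76| / (√70 · √800) = 0.32116.
θ ≈ 18.73°.

18.73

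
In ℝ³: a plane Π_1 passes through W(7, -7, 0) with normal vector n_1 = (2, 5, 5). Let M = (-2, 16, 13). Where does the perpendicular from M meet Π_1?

Π_1: n_1·r = n_1·W gives 2x + 5y + 5z = -21.
Foot = M − λn with λ = (n·M − d)/|n|² = (141 − (-21))/54 = 3.
Foot = (-2, 16, 13) − 3·(2, 5, 5) = (-8, 1, -2).

(-8, 1, -2)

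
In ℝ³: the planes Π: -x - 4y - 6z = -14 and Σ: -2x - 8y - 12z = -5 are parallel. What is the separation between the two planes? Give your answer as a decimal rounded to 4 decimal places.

1.5796

Rescale Σ by 1/2: -x - 4y - 6z = -5/2. Then distance = |-14 − (-5/2)| / √53 ≈ 1.5796.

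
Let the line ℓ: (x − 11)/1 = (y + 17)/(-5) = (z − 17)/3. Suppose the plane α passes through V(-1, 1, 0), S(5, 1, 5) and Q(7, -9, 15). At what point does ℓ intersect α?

ℓ has direction (1, -5, 3) through (11, -17, 17).
VS = (6, 0, 5), VQ = (8, -10, 15); a normal to α is VS × VQ = (50, -50, -60).
Using V: α has equation 50x - 50y - 60z = -100.
Substitute r = (11, -17, 17) + t(1, -5, 3) into the plane: 380 + 120t = -100, so t = -4.
Intersection: (11, -17, 17) + (-4)·(1, -5, 3) = (7, 3, 5).

(7, 3, 5)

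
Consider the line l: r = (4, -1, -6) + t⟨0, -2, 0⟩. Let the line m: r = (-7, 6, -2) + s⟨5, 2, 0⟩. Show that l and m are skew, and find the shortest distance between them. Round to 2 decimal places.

Common perpendicular direction n = (0, -2, 0) × (5, 2, 0) = (0, 0, 10).
With w = (-7, 6, -2) − (4, -1, -6) = (-11, 7, 4), w · n = 40.
Since n ≠ 0 the lines are not parallel, and w · n = 40 ≠ 0 so they do not intersect; hence they are skew.
Distance = |w · n| / |n| = |40| / √100 ≈ 4.00.

4.00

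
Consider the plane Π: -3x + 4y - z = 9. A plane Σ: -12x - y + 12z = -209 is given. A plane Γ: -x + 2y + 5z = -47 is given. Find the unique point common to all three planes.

(7, 5, -10)

Solving the 3×3 linear system -3x + 4y - z = 9, -12x - y + 12z = -209, -x + 2y + 5z = -47 (e.g. by elimination or Cramer's rule, determinant = 304) gives (7, 5, -10).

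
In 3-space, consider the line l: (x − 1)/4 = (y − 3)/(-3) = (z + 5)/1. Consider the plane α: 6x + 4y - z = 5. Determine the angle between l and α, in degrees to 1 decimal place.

l has direction (4, -3, 1) through (1, 3, -5).
sin θ = |n·v| / (|n||v|) = |11| / (√53 · √26) = 0.29632.
θ ≈ 17.2°.

17.2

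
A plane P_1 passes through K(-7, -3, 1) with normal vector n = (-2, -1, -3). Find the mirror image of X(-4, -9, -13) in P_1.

(8, -3, 5)

P_1: n·r = n·K gives -2x - y - 3z = 14.
λ = (n·X − d)/|n|² = (56 − 14)/14 = 3.
Reflection = X − 2λn = (-4, -9, -13) − 6·(-2, -1, -3) = (8, -3, 5).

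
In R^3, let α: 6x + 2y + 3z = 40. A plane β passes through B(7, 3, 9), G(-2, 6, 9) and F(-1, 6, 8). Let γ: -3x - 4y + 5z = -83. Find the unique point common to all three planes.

(7, 8, -6)

BG = (-9, 3, 0), BF = (-8, 3, -1); a normal to β is BG × BF = (-3, -9, -3).
Using B: β has equation -3x - 9y - 3z = -75.
Solving the 3×3 linear system 6x + 2y + 3z = 40, -3x - 9y - 3z = -75, -3x - 4y + 5z = -83 (e.g. by elimination or Cramer's rule, determinant = -339) gives (7, 8, -6).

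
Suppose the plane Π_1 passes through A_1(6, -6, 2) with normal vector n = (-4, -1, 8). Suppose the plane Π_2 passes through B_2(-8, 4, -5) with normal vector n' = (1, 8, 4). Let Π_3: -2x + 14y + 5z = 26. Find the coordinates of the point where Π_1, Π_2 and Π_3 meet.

Π_1: n·r = n·A_1 gives -4x - y + 8z = -2.
Π_2: n'·r = n'·B_2 gives x + 8y + 4z = 4.
Solving the 3×3 linear system -4x - y + 8z = -2, x + 8y + 4z = 4, -2x + 14y + 5z = 26 (e.g. by elimination or Cramer's rule, determinant = 317) gives (-4, 2, -2).

(-4, 2, -2)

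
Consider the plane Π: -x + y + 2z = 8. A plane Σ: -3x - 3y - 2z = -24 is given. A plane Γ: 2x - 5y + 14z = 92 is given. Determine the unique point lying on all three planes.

(4, 0, 6)

Solving the 3×3 linear system -x + y + 2z = 8, -3x - 3y - 2z = -24, 2x - 5y + 14z = 92 (e.g. by elimination or Cramer's rule, determinant = 132) gives (4, 0, 6).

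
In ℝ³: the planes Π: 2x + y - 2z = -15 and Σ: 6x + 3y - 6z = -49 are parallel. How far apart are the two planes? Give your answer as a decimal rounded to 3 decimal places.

0.444

Rescale Σ by 1/3: 2x + y - 2z = -49/3. Then distance = |-15 − (-49/3)| / √9 ≈ 0.444.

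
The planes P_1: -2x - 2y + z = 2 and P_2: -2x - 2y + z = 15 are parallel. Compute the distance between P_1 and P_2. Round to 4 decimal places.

Same normal n = (-2, -2, 1) with |n| = √9; distance = |2 − 15| / |n| = 13/√9 ≈ 4.3333.

4.3333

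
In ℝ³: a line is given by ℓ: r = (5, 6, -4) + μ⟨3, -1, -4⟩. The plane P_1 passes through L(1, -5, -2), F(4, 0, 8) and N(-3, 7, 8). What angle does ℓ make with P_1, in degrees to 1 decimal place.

LF = (3, 5, 10), LN = (-4, 12, 10); a normal to P_1 is LF × LN = (-70, -70, 56).
Using L: P_1 has equation -70x - 70y + 56z = 168.
sin θ = |n·v| / (|n||v|) = |-364| / (√12936 · √26) = 0.62765.
θ ≈ 38.9°.

38.9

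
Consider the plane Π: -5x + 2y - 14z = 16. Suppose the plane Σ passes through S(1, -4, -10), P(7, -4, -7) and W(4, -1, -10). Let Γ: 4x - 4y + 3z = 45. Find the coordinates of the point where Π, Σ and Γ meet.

(8, -7, -5)

SP = (6, 0, 3), SW = (3, 3, 0); a normal to Σ is SP × SW = (-9, 9, 18).
Using S: Σ has equation -9x + 9y + 18z = -225.
Solving the 3×3 linear system -5x + 2y - 14z = 16, -9x + 9y + 18z = -225, 4x - 4y + 3z = 45 (e.g. by elimination or Cramer's rule, determinant = -297) gives (8, -7, -5).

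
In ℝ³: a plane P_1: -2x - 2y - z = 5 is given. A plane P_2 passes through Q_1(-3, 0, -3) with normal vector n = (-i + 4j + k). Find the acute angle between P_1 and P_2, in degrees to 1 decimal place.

P_2: n·r = n·Q_1 gives -x + 4y + z = 0.
cos θ = |n₁·n₂| / (|n₁||n₂|) = |-7| / (√9 · √18).
θ = arccos(0.54997) ≈ 56.6°.

56.6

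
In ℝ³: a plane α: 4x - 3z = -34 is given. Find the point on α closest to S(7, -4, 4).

(-1, -4, 10)

Foot = S − λn with λ = (n·S − d)/|n|² = (16 − (-34))/25 = 2.
Foot = (7, -4, 4) − 2·(4, 0, -3) = (-1, -4, 10).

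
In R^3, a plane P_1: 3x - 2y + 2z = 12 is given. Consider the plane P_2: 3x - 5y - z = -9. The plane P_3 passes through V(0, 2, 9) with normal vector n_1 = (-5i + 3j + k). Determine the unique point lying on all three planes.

(-2, -1, 8)

P_3: n_1·r = n_1·V gives -5x + 3y + z = 15.
Solving the 3×3 linear system 3x - 2y + 2z = 12, 3x - 5y - z = -9, -5x + 3y + z = 15 (e.g. by elimination or Cramer's rule, determinant = -42) gives (-2, -1, 8).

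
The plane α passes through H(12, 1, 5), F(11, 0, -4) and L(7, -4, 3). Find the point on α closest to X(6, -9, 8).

HF = (-1, -1, -9), HL = (-5, -5, -2); a normal to α is HF × HL = (-43, 43, 0).
Using H: α has equation -43x + 43y = -473.
Foot = X − λn with λ = (n·X − d)/|n|² = (-645 − (-473))/3698 = -2/43.
Foot = (6, -9, 8) − (-2/43)·(-43, 43, 0) = (4, -7, 8).

(4, -7, 8)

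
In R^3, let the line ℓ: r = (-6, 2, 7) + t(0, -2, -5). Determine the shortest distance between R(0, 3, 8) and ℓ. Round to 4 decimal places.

Taking (-6, 2, 7) on ℓ with direction v = (0, -2, -5): w = R − (-6, 2, 7) = (6, 1, 1), and w × v = (-3, 30, -12).
Distance = |w × v| / |v| = √1053 / √29 ≈ 6.0258.

6.0258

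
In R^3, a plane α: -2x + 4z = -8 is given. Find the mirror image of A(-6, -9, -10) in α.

(-10, -9, -2)

λ = (n·A − d)/|n|² = (-28 − (-8))/20 = -1.
Reflection = A − 2λn = (-6, -9, -10) − (-2)·(-2, 0, 4) = (-10, -9, -2).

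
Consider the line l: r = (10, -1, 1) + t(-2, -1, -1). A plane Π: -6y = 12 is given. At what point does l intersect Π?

(8, -2, 0)

Substitute r = (10, -1, 1) + t(-2, -1, -1) into the plane: 6 + 6t = 12, so t = 1.
Intersection: (10, -1, 1) + 1·(-2, -1, -1) = (8, -2, 0).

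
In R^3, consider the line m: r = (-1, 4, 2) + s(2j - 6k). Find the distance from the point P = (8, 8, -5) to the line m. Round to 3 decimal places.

9.138

Taking (-1, 4, 2) on m with direction v = (0, 2, -6): w = P − (-1, 4, 2) = (9, 4, -7), and w × v = (-10, 54, 18).
Distance = |w × v| / |v| = √3340 / √40 ≈ 9.138.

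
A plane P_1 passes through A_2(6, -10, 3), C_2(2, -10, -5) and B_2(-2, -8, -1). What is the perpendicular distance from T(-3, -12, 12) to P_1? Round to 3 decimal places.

6.091

A_2C_2 = (-4, 0, -8), A_2B_2 = (-8, 2, -4); a normal to P_1 is A_2C_2 × A_2B_2 = (16, 48, -8).
Using A_2: P_1 has equation 16x + 48y - 8z = -408.
n·T − d = (16)·(-3) + (48)·(-12) + (-8)·(12) − (-408) = -312; |n| = √2624.
Distance = |-312| / √2624 = 312/√2624 ≈ 6.091.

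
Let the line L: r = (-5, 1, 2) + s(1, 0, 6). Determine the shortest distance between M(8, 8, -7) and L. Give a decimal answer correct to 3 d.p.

Taking (-5, 1, 2) on L with direction v = (1, 0, 6): w = M − (-5, 1, 2) = (13, 7, -9), and w × v = (42, -87, -7).
Distance = |w × v| / |v| = √9382 / √37 ≈ 15.924.

15.924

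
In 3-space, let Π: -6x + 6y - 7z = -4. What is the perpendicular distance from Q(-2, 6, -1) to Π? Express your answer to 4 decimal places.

n·Q − d = (-6)·(-2) + (6)·(6) + (-7)·(-1) − (-4) = 59; |n| = √121.
Distance = |59| / √121 = 59/√121 ≈ 5.3636.

5.3636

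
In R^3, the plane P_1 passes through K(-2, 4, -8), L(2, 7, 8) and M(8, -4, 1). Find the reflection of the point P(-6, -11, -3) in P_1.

KL = (4, 3, 16), KM = (10, -8, 9); a normal to P_1 is KL × KM = (155, 124, -62).
Using K: P_1 has equation 155x + 124y - 62z = 682.
λ = (n·P − d)/|n|² = (-2108 − 682)/43245 = -2/31.
Reflection = P − 2λn = (-6, -11, -3) − (-4/31)·(155, 124, -62) = (14, 5, -11).

(14, 5, -11)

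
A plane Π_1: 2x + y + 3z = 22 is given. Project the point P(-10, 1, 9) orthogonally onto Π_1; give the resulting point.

Foot = P − λn with λ = (n·P − d)/|n|² = (8 − 22)/14 = -1.
Foot = (-10, 1, 9) − (-1)·(2, 1, 3) = (-8, 2, 12).

(-8, 2, 12)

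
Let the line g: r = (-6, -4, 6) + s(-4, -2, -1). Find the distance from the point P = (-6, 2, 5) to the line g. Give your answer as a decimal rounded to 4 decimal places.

5.5891

Taking (-6, -4, 6) on g with direction v = (-4, -2, -1): w = P − (-6, -4, 6) = (0, 6, -1), and w × v = (-8, 4, 24).
Distance = |w × v| / |v| = √656 / √21 ≈ 5.5891.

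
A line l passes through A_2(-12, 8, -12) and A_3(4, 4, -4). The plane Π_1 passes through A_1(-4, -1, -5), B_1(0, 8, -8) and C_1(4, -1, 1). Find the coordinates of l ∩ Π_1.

A direction vector for l is A_3 − A_2 = (16, -4, 8).
A_1B_1 = (4, 9, -3), A_1C_1 = (8, 0, 6); a normal to Π_1 is A_1B_1 × A_1C_1 = (54, -48, -72).
Using A_1: Π_1 has equation 54x - 48y - 72z = 192.
Substitute r = (-12, 8, -12) + t(16, -4, 8) into the plane: -168 + 480t = 192, so t = 3/4.
Intersection: (-12, 8, -12) + (3/4)·(16, -4, 8) = (0, 5, -6).

(0, 5, -6)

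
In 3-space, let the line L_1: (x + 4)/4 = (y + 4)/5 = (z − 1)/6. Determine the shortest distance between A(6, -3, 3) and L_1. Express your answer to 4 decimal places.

7.9250

L_1 has direction (4, 5, 6) through (-4, -4, 1).
Taking (-4, -4, 1) on L_1 with direction v = (4, 5, 6): w = A − (-4, -4, 1) = (10, 1, 2), and w × v = (-4, -52, 46).
Distance = |w × v| / |v| = √4836 / √77 ≈ 7.9250.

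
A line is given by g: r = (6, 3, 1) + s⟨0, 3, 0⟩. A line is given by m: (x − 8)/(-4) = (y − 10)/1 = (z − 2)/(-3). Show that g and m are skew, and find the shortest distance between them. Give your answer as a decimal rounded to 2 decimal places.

m has direction (-4, 1, -3) through (8, 10, 2).
Common perpendicular direction n = (0, 3, 0) × (-4, 1, -3) = (-9, 0, 12).
With w = (8, 10, 2) − (6, 3, 1) = (2, 7, 1), w · n = -6.
Since n ≠ 0 the lines are not parallel, and w · n = -6 ≠ 0 so they do not intersect; hence they are skew.
Distance = |w · n| / |n| = |-6| / √225 ≈ 0.40.

0.40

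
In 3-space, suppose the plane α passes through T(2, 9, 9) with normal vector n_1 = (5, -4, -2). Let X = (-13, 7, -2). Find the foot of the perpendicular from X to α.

(-8, 3, -4)

α: n_1·r = n_1·T gives 5x - 4y - 2z = -44.
Foot = X − λn with λ = (n·X − d)/|n|² = (-89 − (-44))/45 = -1.
Foot = (-13, 7, -2) − (-1)·(5, -4, -2) = (-8, 3, -4).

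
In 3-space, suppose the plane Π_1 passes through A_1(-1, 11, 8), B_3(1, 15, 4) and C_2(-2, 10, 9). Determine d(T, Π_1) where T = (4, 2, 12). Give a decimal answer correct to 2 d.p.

A_1B_3 = (2, 4, -4), A_1C_2 = (-1, -1, 1); a normal to Π_1 is A_1B_3 × A_1C_2 = (0, 2, 2).
Using A_1: Π_1 has equation 2y + 2z = 38.
n·T − d = (0)·(4) + (2)·(2) + (2)·(12) − 38 = -10; |n| = √8.
Distance = |-10| / √8 = 10/√8 ≈ 3.54.

3.54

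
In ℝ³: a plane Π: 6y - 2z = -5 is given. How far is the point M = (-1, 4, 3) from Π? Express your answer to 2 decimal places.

n·M − d = (0)·(-1) + (6)·(4) + (-2)·(3) − (-5) = 23; |n| = √40.
Distance = |23| / √40 = 23/√40 ≈ 3.64.

3.64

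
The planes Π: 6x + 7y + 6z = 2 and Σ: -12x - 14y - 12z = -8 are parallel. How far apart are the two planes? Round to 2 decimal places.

0.18

Rescale Σ by 1/(-2): 6x + 7y + 6z = 4. Then distance = |2 − 4| / √121 ≈ 0.18.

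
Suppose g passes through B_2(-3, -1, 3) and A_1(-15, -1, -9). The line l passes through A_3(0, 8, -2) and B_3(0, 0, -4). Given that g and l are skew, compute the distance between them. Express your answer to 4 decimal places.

7.1372

A direction vector for g is A_1 − B_2 = (-12, 0, -12).
A direction vector for l is B_3 − A_3 = (0, -8, -2).
Common perpendicular direction n = (-12, 0, -12) × (0, -8, -2) = (-96, -24, 96).
With w = (0, 8, -2) − (-3, -1, 3) = (3, 9, -5), w · n = -984.
Distance = |w · n| / |n| = |-984| / √19008 ≈ 7.1372.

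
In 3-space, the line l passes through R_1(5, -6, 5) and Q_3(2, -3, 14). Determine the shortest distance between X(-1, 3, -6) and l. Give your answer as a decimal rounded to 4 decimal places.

14.4411

A direction vector for l is Q_3 − R_1 = (-3, 3, 9).
Taking (5, -6, 5) on l with direction v = (-3, 3, 9): w = X − (5, -6, 5) = (-6, 9, -11), and w × v = (114, 87, 9).
Distance = |w × v| / |v| = √20646 / √99 ≈ 14.4411.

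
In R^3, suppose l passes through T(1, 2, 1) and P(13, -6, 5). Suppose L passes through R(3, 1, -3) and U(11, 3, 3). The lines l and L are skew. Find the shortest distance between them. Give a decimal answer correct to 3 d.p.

3.795

A direction vector for l is P − T = (12, -8, 4).
A direction vector for L is U − R = (8, 2, 6).
Common perpendicular direction n = (12, -8, 4) × (8, 2, 6) = (-56, -40, 88).
With w = (3, 1, -3) − (1, 2, 1) = (2, -1, -4), w · n = -424.
Distance = |w · n| / |n| = |-424| / √12480 ≈ 3.795.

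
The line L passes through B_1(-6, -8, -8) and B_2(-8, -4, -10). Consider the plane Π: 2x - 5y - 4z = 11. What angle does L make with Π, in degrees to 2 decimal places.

29.13

A direction vector for L is B_2 − B_1 = (-2, 4, -2).
sin θ = |n·v| / (|n||v|) = |-16| / (√45 · √24) = 0.48686.
θ ≈ 29.13°.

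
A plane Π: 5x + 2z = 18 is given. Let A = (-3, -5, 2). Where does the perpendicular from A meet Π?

Foot = A − λn with λ = (n·A − d)/|n|² = (-11 − 18)/29 = -1.
Foot = (-3, -5, 2) − (-1)·(5, 0, 2) = (2, -5, 4).

(2, -5, 4)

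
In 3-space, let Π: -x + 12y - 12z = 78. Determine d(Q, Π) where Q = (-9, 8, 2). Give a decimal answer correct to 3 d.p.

n·Q − d = (-1)·(-9) + (12)·(8) + (-12)·(2) − 78 = 3; |n| = √289.
Distance = |3| / √289 = 3/√289 ≈ 0.176.

0.176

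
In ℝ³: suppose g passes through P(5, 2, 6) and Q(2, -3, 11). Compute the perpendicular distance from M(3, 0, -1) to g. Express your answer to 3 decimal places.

7.133

A direction vector for g is Q − P = (-3, -5, 5).
Taking (5, 2, 6) on g with direction v = (-3, -5, 5): w = M − (5, 2, 6) = (-2, -2, -7), and w × v = (-45, 31, 4).
Distance = |w × v| / |v| = √3002 / √59 ≈ 7.133.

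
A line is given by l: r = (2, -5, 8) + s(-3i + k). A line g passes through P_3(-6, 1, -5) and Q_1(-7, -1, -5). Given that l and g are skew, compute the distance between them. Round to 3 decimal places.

A direction vector for g is Q_1 − P_3 = (-1, -2, 0).
Common perpendicular direction n = (-3, 0, 1) × (-1, -2, 0) = (2, -1, 6).
With w = (-6, 1, -5) − (2, -5, 8) = (-8, 6, -13), w · n = -100.
Distance = |w · n| / |n| = |-100| / √41 ≈ 15.617.

15.617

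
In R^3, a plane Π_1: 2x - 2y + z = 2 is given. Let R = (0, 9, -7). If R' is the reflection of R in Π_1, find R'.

(12, -3, -1)

λ = (n·R − d)/|n|² = (-25 − 2)/9 = -3.
Reflection = R − 2λn = (0, 9, -7) − (-6)·(2, -2, 1) = (12, -3, -1).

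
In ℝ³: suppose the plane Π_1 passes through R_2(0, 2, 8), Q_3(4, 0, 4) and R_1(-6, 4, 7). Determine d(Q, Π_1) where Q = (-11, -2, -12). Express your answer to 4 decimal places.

4.7333

R_2Q_3 = (4, -2, -4), R_2R_1 = (-6, 2, -1); a normal to Π_1 is R_2Q_3 × R_2R_1 = (10, 28, -4).
Using R_2: Π_1 has equation 10x + 28y - 4z = 24.
n·Q − d = (10)·(-11) + (28)·(-2) + (-4)·(-12) − 24 = -142; |n| = √900.
Distance = |-142| / √900 = 142/√900 ≈ 4.7333.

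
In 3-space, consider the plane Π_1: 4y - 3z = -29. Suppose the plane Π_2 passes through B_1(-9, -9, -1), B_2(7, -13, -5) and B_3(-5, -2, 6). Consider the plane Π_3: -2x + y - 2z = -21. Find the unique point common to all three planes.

B_1B_2 = (16, -4, -4), B_1B_3 = (4, 7, 7); a normal to Π_2 is B_1B_2 × B_1B_3 = (0, -128, 128).
Using B_1: Π_2 has equation -128y + 128z = 1024.
Solving the 3×3 linear system 4y - 3z = -29, -128y + 128z = 1024, -2x + y - 2z = -21 (e.g. by elimination or Cramer's rule, determinant = -256) gives (5, -5, 3).

(5, -5, 3)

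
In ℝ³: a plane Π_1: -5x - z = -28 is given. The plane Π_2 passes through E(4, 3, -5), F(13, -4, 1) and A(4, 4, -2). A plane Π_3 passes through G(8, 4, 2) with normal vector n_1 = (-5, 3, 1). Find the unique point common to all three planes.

(6, 2, -2)

EF = (9, -7, 6), EA = (0, 1, 3); a normal to Π_2 is EF × EA = (-27, -27, 9).
Using E: Π_2 has equation -27x - 27y + 9z = -234.
Π_3: n_1·r = n_1·G gives -5x + 3y + z = -26.
Solving the 3×3 linear system -5x - z = -28, -27x - 27y + 9z = -234, -5x + 3y + z = -26 (e.g. by elimination or Cramer's rule, determinant = 486) gives (6, 2, -2).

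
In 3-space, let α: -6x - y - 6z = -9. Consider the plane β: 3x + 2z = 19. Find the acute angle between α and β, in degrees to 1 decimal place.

13.1

cos θ = |n₁·n₂| / (|n₁||n₂|) = |-30| / (√73 · √13).
θ = arccos(0.97384) ≈ 13.1°.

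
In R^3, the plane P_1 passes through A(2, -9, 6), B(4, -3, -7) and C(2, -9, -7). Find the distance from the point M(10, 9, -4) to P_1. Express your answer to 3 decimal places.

1.897

AB = (2, 6, -13), AC = (0, 0, -13); a normal to P_1 is AB × AC = (-78, 26, 0).
Using A: P_1 has equation -78x + 26y = -390.
n·M − d = (-78)·(10) + (26)·(9) + (0)·(-4) − (-390) = -156; |n| = √6760.
Distance = |-156| / √6760 = 156/√6760 ≈ 1.897.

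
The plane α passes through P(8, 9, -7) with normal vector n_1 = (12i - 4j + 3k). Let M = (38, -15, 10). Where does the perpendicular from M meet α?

α: n_1·r = n_1·P gives 12x - 4y + 3z = 39.
Foot = M − λn with λ = (n·M − d)/|n|² = (546 − 39)/169 = 3.
Foot = (38, -15, 10) − 3·(12, -4, 3) = (2, -3, 1).

(2, -3, 1)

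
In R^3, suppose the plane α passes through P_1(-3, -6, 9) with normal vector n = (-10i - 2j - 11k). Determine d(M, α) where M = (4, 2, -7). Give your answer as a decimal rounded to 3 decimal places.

α: n·r = n·P_1 gives -10x - 2y - 11z = -57.
n·M − d = (-10)·(4) + (-2)·(2) + (-11)·(-7) − (-57) = 90; |n| = √225.
Distance = |90| / √225 = 90/√225 ≈ 6.000.

6.000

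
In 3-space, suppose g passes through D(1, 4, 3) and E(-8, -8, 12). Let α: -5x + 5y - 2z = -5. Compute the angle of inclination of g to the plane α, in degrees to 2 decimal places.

A direction vector for g is E − D = (-9, -12, 9).
sin θ = |n·v| / (|n||v|) = |-33| / (√54 · √306) = 0.25672.
θ ≈ 14.88°.

14.88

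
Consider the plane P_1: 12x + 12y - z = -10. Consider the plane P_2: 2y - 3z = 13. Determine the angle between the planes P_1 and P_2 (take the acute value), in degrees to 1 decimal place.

63.9

cos θ = |n₁·n₂| / (|n₁||n₂|) = |27| / (√289 · √13).
θ = arccos(0.44050) ≈ 63.9°.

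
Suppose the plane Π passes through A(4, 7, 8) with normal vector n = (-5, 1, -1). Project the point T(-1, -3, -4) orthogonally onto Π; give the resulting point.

Π: n·r = n·A gives -5x + y - z = -21.
Foot = T − λn with λ = (n·T − d)/|n|² = (6 − (-21))/27 = 1.
Foot = (-1, -3, -4) − 1·(-5, 1, -1) = (4, -4, -3).

(4, -4, -3)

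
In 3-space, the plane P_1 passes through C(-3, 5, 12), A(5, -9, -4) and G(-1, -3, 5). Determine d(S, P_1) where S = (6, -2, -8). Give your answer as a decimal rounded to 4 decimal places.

CA = (8, -14, -16), CG = (2, -8, -7); a normal to P_1 is CA × CG = (-30, 24, -36).
Using C: P_1 has equation -30x + 24y - 36z = -222.
n·S − d = (-30)·(6) + (24)·(-2) + (-36)·(-8) − (-222) = 282; |n| = √2772.
Distance = |282| / √2772 = 282/√2772 ≈ 5.3561.

5.3561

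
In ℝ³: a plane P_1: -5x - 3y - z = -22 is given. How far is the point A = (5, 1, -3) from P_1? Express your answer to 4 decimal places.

n·A − d = (-5)·(5) + (-3)·(1) + (-1)·(-3) − (-22) = -3; |n| = √35.
Distance = |-3| / √35 = 3/√35 ≈ 0.5071.

0.5071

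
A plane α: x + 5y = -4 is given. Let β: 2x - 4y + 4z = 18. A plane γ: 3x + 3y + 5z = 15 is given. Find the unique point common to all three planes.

Solving the 3×3 linear system x + 5y = -4, 2x - 4y + 4z = 18, 3x + 3y + 5z = 15 (e.g. by elimination or Cramer's rule, determinant = -22) gives (1, -1, 3).

(1, -1, 3)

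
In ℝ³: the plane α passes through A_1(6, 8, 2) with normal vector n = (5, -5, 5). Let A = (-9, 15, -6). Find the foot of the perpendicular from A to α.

(1, 5, 4)

α: n·r = n·A_1 gives 5x - 5y + 5z = 0.
Foot = A − λn with λ = (n·A − d)/|n|² = (-150 − 0)/75 = -2.
Foot = (-9, 15, -6) − (-2)·(5, -5, 5) = (1, 5, 4).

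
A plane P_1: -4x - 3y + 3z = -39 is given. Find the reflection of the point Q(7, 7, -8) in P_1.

(-1, 1, -2)

λ = (n·Q − d)/|n|² = (-73 − (-39))/34 = -1.
Reflection = Q − 2λn = (7, 7, -8) − (-2)·(-4, -3, 3) = (-1, 1, -2).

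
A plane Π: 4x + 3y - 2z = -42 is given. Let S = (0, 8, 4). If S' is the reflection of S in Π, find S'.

λ = (n·S − d)/|n|² = (16 − (-42))/29 = 2.
Reflection = S − 2λn = (0, 8, 4) − 4·(4, 3, -2) = (-16, -4, 12).

(-16, -4, 12)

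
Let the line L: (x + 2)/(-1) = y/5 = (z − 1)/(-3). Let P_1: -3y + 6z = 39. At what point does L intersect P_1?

(-1, -5, 4)

L has direction (-1, 5, -3) through (-2, 0, 1).
Substitute r = (-2, 0, 1) + t(-1, 5, -3) into the plane: 6 + (-33)t = 39, so t = -1.
Intersection: (-2, 0, 1) + (-1)·(-1, 5, -3) = (-1, -5, 4).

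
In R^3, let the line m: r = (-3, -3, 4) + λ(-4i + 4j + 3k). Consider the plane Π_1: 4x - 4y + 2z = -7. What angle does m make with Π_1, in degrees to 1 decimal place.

42.6

sin θ = |n·v| / (|n||v|) = |-26| / (√36 · √41) = 0.67675.
θ ≈ 42.6°.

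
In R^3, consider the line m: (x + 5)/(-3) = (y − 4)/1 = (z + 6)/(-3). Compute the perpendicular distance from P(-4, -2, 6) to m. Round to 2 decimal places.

8.63

m has direction (-3, 1, -3) through (-5, 4, -6).
Taking (-5, 4, -6) on m with direction v = (-3, 1, -3): w = P − (-5, 4, -6) = (1, -6, 12), and w × v = (6, -33, -17).
Distance = |w × v| / |v| = √1414 / √19 ≈ 8.63.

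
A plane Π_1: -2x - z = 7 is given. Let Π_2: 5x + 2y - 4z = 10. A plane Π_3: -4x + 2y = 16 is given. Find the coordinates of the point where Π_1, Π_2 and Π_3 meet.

Solving the 3×3 linear system -2x - z = 7, 5x + 2y - 4z = 10, -4x + 2y = 16 (e.g. by elimination or Cramer's rule, determinant = -34) gives (-2, 4, -3).

(-2, 4, -3)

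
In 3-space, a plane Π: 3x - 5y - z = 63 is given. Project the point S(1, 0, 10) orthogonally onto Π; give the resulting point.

Foot = S − λn with λ = (n·S − d)/|n|² = (-7 − 63)/35 = -2.
Foot = (1, 0, 10) − (-2)·(3, -5, -1) = (7, -10, 8).

(7, -10, 8)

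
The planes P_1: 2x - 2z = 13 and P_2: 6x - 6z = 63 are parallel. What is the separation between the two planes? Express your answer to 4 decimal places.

Rescale P_2 by 1/3: 2x - 2z = 21. Then distance = |13 − 21| / √8 ≈ 2.8284.

2.8284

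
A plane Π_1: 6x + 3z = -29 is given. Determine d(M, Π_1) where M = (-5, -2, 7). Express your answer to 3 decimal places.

n·M − d = (6)·(-5) + (0)·(-2) + (3)·(7) − (-29) = 20; |n| = √45.
Distance = |20| / √45 = 20/√45 ≈ 2.981.

2.981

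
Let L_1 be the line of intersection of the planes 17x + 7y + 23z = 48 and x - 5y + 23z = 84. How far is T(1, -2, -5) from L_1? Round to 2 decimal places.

8.01

Direction of L_1: (17, 7, 23) × (1, -5, 23) = (276, -368, -92).
A point on L_1: solving the two plane equations with x = 0 gives (0, -3, 3).
Taking (0, -3, 3) on L_1 with direction v = (276, -368, -92): w = T − (0, -3, 3) = (1, 1, -8), and w × v = (-3036, -2116, -644).
Distance = |w × v| / |v| = √14109488 / √220064 ≈ 8.01.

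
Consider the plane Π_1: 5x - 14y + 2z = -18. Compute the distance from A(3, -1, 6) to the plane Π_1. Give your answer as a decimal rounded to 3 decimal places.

n·A − d = (5)·(3) + (-14)·(-1) + (2)·(6) − (-18) = 59; |n| = √225.
Distance = |59| / √225 = 59/√225 ≈ 3.933.

3.933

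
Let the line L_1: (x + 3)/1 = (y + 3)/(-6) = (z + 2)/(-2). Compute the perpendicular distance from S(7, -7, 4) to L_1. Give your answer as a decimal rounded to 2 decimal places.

11.84

L_1 has direction (1, -6, -2) through (-3, -3, -2).
Taking (-3, -3, -2) on L_1 with direction v = (1, -6, -2): w = S − (-3, -3, -2) = (10, -4, 6), and w × v = (44, 26, -56).
Distance = |w × v| / |v| = √5748 / √41 ≈ 11.84.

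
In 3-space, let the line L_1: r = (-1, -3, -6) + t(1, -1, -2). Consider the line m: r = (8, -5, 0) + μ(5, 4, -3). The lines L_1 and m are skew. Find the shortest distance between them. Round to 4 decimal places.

Common perpendicular direction n = (1, -1, -2) × (5, 4, -3) = (11, -7, 9).
With w = (8, -5, 0) − (-1, -3, -6) = (9, -2, 6), w · n = 167.
Distance = |w · n| / |n| = |167| / √251 ≈ 10.5409.

10.5409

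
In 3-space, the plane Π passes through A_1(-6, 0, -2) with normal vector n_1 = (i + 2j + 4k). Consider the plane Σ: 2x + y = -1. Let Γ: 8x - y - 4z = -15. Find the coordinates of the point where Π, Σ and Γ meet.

Π: n_1·r = n_1·A_1 gives x + 2y + 4z = -14.
Solving the 3×3 linear system x + 2y + 4z = -14, 2x + y = -1, 8x - y - 4z = -15 (e.g. by elimination or Cramer's rule, determinant = -28) gives (-4, 7, -6).

(-4, 7, -6)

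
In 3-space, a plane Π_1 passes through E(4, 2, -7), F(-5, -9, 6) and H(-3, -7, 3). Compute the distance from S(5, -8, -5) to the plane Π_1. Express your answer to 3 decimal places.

3.077

EF = (-9, -11, 13), EH = (-7, -9, 10); a normal to Π_1 is EF × EH = (7, -1, 4).
Using E: Π_1 has equation 7x - y + 4z = -2.
n·S − d = (7)·(5) + (-1)·(-8) + (4)·(-5) − (-2) = 25; |n| = √66.
Distance = |25| / √66 = 25/√66 ≈ 3.077.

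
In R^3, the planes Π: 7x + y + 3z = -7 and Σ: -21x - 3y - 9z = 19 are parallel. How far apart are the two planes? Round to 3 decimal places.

Rescale Σ by 1/(-3): 7x + y + 3z = -19/3. Then distance = |-7 − (-19/3)| / √59 ≈ 0.087.

0.087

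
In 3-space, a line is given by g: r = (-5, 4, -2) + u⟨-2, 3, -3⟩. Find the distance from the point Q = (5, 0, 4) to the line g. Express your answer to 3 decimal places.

Taking (-5, 4, -2) on g with direction v = (-2, 3, -3): w = Q − (-5, 4, -2) = (10, -4, 6), and w × v = (-6, 18, 22).
Distance = |w × v| / |v| = √844 / √22 ≈ 6.194.

6.194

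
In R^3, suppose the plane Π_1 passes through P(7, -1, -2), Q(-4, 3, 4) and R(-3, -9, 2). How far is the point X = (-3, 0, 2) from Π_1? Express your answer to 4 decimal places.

1.0000

PQ = (-11, 4, 6), PR = (-10, -8, 4); a normal to Π_1 is PQ × PR = (64, -16, 128).
Using P: Π_1 has equation 64x - 16y + 128z = 208.
n·X − d = (64)·(-3) + (-16)·(0) + (128)·(2) − 208 = -144; |n| = √20736.
Distance = |-144| / √20736 = 144/√20736 ≈ 1.0000.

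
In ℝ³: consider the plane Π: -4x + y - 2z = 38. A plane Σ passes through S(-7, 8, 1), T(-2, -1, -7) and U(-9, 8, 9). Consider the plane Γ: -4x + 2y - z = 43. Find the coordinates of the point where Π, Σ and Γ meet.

ST = (5, -9, -8), SU = (-2, 0, 8); a normal to Σ is ST × SU = (-72, -24, -18).
Using S: Σ has equation -72x - 24y - 18z = 294.
Solving the 3×3 linear system -4x + y - 2z = 38, -72x - 24y - 18z = 294, -4x + 2y - z = 43 (e.g. by elimination or Cramer's rule, determinant = 240) gives (-6, 8, -3).

(-6, 8, -3)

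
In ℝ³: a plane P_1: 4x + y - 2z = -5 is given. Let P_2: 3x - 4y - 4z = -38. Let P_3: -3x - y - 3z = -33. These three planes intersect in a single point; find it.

Solving the 3×3 linear system 4x + y - 2z = -5, 3x - 4y - 4z = -38, -3x - y - 3z = -33 (e.g. by elimination or Cramer's rule, determinant = 83) gives (2, 3, 8).

(2, 3, 8)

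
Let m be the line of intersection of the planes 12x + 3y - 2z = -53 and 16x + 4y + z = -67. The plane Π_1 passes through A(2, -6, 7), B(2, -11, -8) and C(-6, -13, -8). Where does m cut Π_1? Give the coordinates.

(-2, -9, 1)

Direction of m: (12, 3, -2) × (16, 4, 1) = (11, -44, 0).
A point on m: solving the two plane equations with x = -3 gives (-3, -5, 1).
AB = (0, -5, -15), AC = (-8, -7, -15); a normal to Π_1 is AB × AC = (-30, 120, -40).
Using A: Π_1 has equation -30x + 120y - 40z = -1060.
Substitute r = (-3, -5, 1) + t(11, -44, 0) into the plane: -550 + (-5610)t = -1060, so t = 1/11.
Intersection: (-3, -5, 1) + (1/11)·(11, -44, 0) = (-2, -9, 1).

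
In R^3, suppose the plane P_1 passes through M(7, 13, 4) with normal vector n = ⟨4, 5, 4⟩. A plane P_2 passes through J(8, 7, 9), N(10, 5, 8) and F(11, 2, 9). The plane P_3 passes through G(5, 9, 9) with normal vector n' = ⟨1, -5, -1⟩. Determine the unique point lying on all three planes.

P_1: n·r = n·M gives 4x + 5y + 4z = 109.
JN = (2, -2, -1), JF = (3, -5, 0); a normal to P_2 is JN × JF = (-5, -3, -4).
Using J: P_2 has equation -5x - 3y - 4z = -97.
P_3: n'·r = n'·G gives x - 5y - z = -49.
Solving the 3×3 linear system 4x + 5y + 4z = 109, -5x - 3y - 4z = -97, x - 5y - z = -49 (e.g. by elimination or Cramer's rule, determinant = -1) gives (6, 9, 10).

(6, 9, 10)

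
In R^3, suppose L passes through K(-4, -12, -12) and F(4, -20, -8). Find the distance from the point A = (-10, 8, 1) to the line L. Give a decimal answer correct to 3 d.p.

20.881

A direction vector for L is F − K = (8, -8, 4).
Taking (-4, -12, -12) on L with direction v = (8, -8, 4): w = A − (-4, -12, -12) = (-6, 20, 13), and w × v = (184, 128, -112).
Distance = |w × v| / |v| = √62784 / √144 ≈ 20.881.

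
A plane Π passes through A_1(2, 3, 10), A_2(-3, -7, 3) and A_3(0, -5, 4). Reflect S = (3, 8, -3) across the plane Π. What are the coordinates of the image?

(7, -8, 17)

A_1A_2 = (-5, -10, -7), A_1A_3 = (-2, -8, -6); a normal to Π is A_1A_2 × A_1A_3 = (4, -16, 20).
Using A_1: Π has equation 4x - 16y + 20z = 160.
λ = (n·S − d)/|n|² = (-176 − 160)/672 = -1/2.
Reflection = S − 2λn = (3, 8, -3) − (-1)·(4, -16, 20) = (7, -8, 17).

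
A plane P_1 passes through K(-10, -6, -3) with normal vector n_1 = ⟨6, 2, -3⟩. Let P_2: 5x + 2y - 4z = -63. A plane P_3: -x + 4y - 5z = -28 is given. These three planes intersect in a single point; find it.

P_1: n_1·r = n_1·K gives 6x + 2y - 3z = -63.
Solving the 3×3 linear system 6x + 2y - 3z = -63, 5x + 2y - 4z = -63, -x + 4y - 5z = -28 (e.g. by elimination or Cramer's rule, determinant = 28) gives (-7, 0, 7).

(-7, 0, 7)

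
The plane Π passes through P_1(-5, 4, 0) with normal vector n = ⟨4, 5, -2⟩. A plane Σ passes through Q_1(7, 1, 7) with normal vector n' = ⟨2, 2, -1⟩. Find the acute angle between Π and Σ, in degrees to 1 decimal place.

6.4

Π: n·r = n·P_1 gives 4x + 5y - 2z = 0.
Σ: n'·r = n'·Q_1 gives 2x + 2y - z = 9.
cos θ = |n₁·n₂| / (|n₁||n₂|) = |20| / (√45 · √9).
θ = arccos(0.99381) ≈ 6.4°.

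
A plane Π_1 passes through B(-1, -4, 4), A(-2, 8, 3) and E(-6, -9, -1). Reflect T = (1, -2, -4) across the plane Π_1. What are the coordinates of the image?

BA = (-1, 12, -1), BE = (-5, -5, -5); a normal to Π_1 is BA × BE = (-65, 0, 65).
Using B: Π_1 has equation -65x + 65z = 325.
λ = (n·T − d)/|n|² = (-325 − 325)/8450 = -1/13.
Reflection = T − 2λn = (1, -2, -4) − (-2/13)·(-65, 0, 65) = (-9, -2, 6).

(-9, -2, 6)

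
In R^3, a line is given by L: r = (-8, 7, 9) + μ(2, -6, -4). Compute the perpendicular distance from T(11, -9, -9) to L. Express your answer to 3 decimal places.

Taking (-8, 7, 9) on L with direction v = (2, -6, -4): w = T − (-8, 7, 9) = (19, -16, -18), and w × v = (-44, 40, -82).
Distance = |w × v| / |v| = √10260 / √56 ≈ 13.536.

13.536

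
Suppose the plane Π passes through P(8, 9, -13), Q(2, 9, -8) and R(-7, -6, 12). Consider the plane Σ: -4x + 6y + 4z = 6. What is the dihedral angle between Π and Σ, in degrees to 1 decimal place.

63.6

PQ = (-6, 0, 5), PR = (-15, -15, 25); a normal to Π is PQ × PR = (75, 75, 90).
Using P: Π has equation 75x + 75y + 90z = 105.
cos θ = |n₁·n₂| / (|n₁||n₂|) = |510| / (√19350 · √68).
θ = arccos(0.44461) ≈ 63.6°.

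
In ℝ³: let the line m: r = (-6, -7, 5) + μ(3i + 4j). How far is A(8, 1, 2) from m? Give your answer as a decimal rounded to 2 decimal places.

7.07

Taking (-6, -7, 5) on m with direction v = (3, 4, 0): w = A − (-6, -7, 5) = (14, 8, -3), and w × v = (12, -9, 32).
Distance = |w × v| / |v| = √1249 / √25 ≈ 7.07.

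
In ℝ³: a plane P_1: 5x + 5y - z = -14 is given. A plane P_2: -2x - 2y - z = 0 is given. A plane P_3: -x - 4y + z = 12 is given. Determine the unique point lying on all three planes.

(0, -2, 4)

Solving the 3×3 linear system 5x + 5y - z = -14, -2x - 2y - z = 0, -x - 4y + z = 12 (e.g. by elimination or Cramer's rule, determinant = -21) gives (0, -2, 4).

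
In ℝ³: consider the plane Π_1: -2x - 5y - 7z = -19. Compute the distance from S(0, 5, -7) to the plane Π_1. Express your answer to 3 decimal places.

n·S − d = (-2)·(0) + (-5)·(5) + (-7)·(-7) − (-19) = 43; |n| = √78.
Distance = |43| / √78 = 43/√78 ≈ 4.869.

4.869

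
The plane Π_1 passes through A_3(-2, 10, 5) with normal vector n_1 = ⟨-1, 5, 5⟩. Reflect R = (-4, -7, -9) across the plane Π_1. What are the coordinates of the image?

(-10, 23, 21)

Π_1: n_1·r = n_1·A_3 gives -x + 5y + 5z = 77.
λ = (n·R − d)/|n|² = (-76 − 77)/51 = -3.
Reflection = R − 2λn = (-4, -7, -9) − (-6)·(-1, 5, 5) = (-10, 23, 21).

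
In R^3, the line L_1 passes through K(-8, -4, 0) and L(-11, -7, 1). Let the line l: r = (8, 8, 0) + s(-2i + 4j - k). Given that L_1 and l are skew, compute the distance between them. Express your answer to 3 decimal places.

A direction vector for L_1 is L − K = (-3, -3, 1).
Common perpendicular direction n = (-3, -3, 1) × (-2, 4, -1) = (-1, -5, -18).
With w = (8, 8, 0) − (-8, -4, 0) = (16, 12, 0), w · n = -76.
Distance = |w · n| / |n| = |-76| / √350 ≈ 4.062.

4.062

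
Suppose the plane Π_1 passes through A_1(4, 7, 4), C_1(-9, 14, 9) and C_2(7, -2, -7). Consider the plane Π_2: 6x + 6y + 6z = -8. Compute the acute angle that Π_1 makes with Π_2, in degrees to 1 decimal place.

A_1C_1 = (-13, 7, 5), A_1C_2 = (3, -9, -11); a normal to Π_1 is A_1C_1 × A_1C_2 = (-32, -128, 96).
Using A_1: Π_1 has equation -32x - 128y + 96z = -640.
cos θ = |n₁·n₂| / (|n₁||n₂|) = |-384| / (√26624 · √108).
θ = arccos(0.22646) ≈ 76.9°.

76.9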